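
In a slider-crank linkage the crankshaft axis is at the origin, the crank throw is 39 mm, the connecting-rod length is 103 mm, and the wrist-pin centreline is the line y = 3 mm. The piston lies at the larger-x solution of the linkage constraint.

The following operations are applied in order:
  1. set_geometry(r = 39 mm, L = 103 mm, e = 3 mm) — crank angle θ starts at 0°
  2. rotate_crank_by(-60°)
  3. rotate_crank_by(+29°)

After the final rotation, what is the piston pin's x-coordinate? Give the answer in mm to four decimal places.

133.8089

set_geometry: r = 39 mm, L = 103 mm, e = 3 mm; θ ← 0°
rotate_crank_by(-60°): θ ← 0° -60° = -60°
rotate_crank_by(+29°): θ ← -60° +29° = -31°
crank pin P = (r cos θ, r sin θ) = (33.429525, -20.086485)
h = r sin θ − e = -20.086485 − 3 = -23.086485
x = r cos θ + √(L² − h²) = 33.429525 + √(10609.0 − 532.9858) = 33.429525 + 100.379352 = 133.808876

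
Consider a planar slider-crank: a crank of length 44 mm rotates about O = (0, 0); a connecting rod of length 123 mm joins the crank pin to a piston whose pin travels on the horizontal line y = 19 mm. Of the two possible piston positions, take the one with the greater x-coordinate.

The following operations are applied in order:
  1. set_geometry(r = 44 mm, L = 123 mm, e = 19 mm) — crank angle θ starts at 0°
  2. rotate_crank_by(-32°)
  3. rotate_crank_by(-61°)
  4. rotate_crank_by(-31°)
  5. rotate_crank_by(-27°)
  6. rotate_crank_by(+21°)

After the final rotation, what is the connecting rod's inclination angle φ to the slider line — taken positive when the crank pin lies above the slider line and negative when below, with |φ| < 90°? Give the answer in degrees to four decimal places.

set_geometry: r = 44 mm, L = 123 mm, e = 19 mm; θ ← 0°
rotate_crank_by(-32°): θ ← 0° -32° = -32°
rotate_crank_by(-61°): θ ← -32° -61° = -93°
rotate_crank_by(-31°): θ ← -93° -31° = -124°
rotate_crank_by(-27°): θ ← -124° -27° = -151°
rotate_crank_by(+21°): θ ← -151° +21° = -130°
crank pin P = (r cos θ, r sin θ) = (-28.282655, -33.705955)
h = r sin θ − e = -33.705955 − 19 = -52.705955
sin φ = h / L = -52.705955 / 123 = -0.42850370
φ = arcsin(-0.42850370) = -25.372639°

-25.3726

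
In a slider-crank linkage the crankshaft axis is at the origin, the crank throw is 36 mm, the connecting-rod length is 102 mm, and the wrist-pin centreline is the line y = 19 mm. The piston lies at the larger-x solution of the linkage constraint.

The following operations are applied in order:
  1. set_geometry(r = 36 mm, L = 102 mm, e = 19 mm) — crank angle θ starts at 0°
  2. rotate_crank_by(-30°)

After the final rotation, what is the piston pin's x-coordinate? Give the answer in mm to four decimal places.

set_geometry: r = 36 mm, L = 102 mm, e = 19 mm; θ ← 0°
rotate_crank_by(-30°): θ ← 0° -30° = -30°
crank pin P = (r cos θ, r sin θ) = (31.176915, -18.000000)
h = r sin θ − e = -18.000000 − 19 = -37.000000
x = r cos θ + √(L² − h²) = 31.176915 + √(10404.0 − 1369.0000) = 31.176915 + 95.052617 = 126.229532

126.2295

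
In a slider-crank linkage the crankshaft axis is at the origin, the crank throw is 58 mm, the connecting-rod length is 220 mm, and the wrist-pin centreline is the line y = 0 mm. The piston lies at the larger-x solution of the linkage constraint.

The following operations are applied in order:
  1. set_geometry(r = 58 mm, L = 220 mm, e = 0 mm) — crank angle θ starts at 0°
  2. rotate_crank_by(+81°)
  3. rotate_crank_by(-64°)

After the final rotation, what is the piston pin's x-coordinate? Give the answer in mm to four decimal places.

274.8112

set_geometry: r = 58 mm, L = 220 mm, e = 0 mm; θ ← 0°
rotate_crank_by(+81°): θ ← 0° +81° = 81°
rotate_crank_by(-64°): θ ← 81° -64° = 17°
crank pin P = (r cos θ, r sin θ) = (55.465676, 16.957559)
h = r sin θ − e = 16.957559 − 0 = 16.957559
x = r cos θ + √(L² − h²) = 55.465676 + √(48400.0 − 287.5588) = 55.465676 + 219.345484 = 274.811159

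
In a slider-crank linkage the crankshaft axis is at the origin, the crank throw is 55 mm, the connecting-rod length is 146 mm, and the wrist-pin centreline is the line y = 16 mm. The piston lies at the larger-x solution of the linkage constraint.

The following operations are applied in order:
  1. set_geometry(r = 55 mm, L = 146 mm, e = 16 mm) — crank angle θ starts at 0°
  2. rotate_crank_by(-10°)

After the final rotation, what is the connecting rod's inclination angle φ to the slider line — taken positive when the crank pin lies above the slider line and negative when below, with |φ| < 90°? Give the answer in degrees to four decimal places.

-10.0789

set_geometry: r = 55 mm, L = 146 mm, e = 16 mm; θ ← 0°
rotate_crank_by(-10°): θ ← 0° -10° = -10°
crank pin P = (r cos θ, r sin θ) = (54.164426, -9.550650)
h = r sin θ − e = -9.550650 − 16 = -25.550650
sin φ = h / L = -25.550650 / 146 = -0.17500445
φ = arcsin(-0.17500445) = -10.078917°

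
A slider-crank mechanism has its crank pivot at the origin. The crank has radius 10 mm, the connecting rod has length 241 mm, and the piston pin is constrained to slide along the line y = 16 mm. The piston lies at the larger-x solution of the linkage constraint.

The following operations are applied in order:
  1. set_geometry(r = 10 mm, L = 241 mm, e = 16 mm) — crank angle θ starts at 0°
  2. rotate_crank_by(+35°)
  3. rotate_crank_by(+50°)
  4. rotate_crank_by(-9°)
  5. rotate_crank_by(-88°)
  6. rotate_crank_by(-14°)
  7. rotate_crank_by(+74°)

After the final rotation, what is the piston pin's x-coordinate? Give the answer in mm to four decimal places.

set_geometry: r = 10 mm, L = 241 mm, e = 16 mm; θ ← 0°
rotate_crank_by(+35°): θ ← 0° +35° = 35°
rotate_crank_by(+50°): θ ← 35° +50° = 85°
rotate_crank_by(-9°): θ ← 85° -9° = 76°
rotate_crank_by(-88°): θ ← 76° -88° = -12°
rotate_crank_by(-14°): θ ← -12° -14° = -26°
rotate_crank_by(+74°): θ ← -26° +74° = 48°
crank pin P = (r cos θ, r sin θ) = (6.691306, 7.431448)
h = r sin θ − e = 7.431448 − 16 = -8.568552
x = r cos θ + √(L² − h²) = 6.691306 + √(58081.0 − 73.4201) = 6.691306 + 240.847628 = 247.538934

247.5389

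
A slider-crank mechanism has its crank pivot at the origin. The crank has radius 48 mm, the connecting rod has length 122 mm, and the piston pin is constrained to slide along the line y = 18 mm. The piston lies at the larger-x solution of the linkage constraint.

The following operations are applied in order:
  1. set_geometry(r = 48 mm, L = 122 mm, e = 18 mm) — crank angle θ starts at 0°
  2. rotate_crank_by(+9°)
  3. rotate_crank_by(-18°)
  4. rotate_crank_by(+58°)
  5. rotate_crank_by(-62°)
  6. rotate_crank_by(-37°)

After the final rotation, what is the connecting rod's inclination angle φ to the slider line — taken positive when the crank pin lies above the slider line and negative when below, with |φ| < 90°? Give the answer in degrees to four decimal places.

-26.6754

set_geometry: r = 48 mm, L = 122 mm, e = 18 mm; θ ← 0°
rotate_crank_by(+9°): θ ← 0° +9° = 9°
rotate_crank_by(-18°): θ ← 9° -18° = -9°
rotate_crank_by(+58°): θ ← -9° +58° = 49°
rotate_crank_by(-62°): θ ← 49° -62° = -13°
rotate_crank_by(-37°): θ ← -13° -37° = -50°
crank pin P = (r cos θ, r sin θ) = (30.853805, -36.770133)
h = r sin θ − e = -36.770133 − 18 = -54.770133
sin φ = h / L = -54.770133 / 122 = -0.44893552
φ = arcsin(-0.44893552) = -26.675408°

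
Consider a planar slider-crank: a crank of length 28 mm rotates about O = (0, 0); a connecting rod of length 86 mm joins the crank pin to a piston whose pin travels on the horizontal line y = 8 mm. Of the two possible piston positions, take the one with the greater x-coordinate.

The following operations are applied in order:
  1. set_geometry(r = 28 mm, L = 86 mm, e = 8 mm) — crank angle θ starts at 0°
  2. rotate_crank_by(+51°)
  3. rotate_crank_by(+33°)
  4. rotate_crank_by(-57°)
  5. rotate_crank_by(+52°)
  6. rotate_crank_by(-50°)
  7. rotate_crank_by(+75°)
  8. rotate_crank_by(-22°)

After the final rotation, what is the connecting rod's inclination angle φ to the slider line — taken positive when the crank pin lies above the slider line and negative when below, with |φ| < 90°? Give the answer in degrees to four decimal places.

13.2611

set_geometry: r = 28 mm, L = 86 mm, e = 8 mm; θ ← 0°
rotate_crank_by(+51°): θ ← 0° +51° = 51°
rotate_crank_by(+33°): θ ← 51° +33° = 84°
rotate_crank_by(-57°): θ ← 84° -57° = 27°
rotate_crank_by(+52°): θ ← 27° +52° = 79°
rotate_crank_by(-50°): θ ← 79° -50° = 29°
rotate_crank_by(+75°): θ ← 29° +75° = 104°
rotate_crank_by(-22°): θ ← 104° -22° = 82°
crank pin P = (r cos θ, r sin θ) = (3.896847, 27.727506)
h = r sin θ − e = 27.727506 − 8 = 19.727506
sin φ = h / L = 19.727506 / 86 = 0.22938960
φ = arcsin(0.22938960) = 13.261138°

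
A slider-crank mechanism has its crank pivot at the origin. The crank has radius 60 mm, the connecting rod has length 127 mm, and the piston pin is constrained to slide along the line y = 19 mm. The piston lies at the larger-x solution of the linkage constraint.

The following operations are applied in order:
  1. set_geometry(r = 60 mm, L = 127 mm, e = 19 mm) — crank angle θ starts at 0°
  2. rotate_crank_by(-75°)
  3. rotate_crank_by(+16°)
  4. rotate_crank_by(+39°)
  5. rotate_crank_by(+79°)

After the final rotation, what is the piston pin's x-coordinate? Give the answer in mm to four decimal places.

set_geometry: r = 60 mm, L = 127 mm, e = 19 mm; θ ← 0°
rotate_crank_by(-75°): θ ← 0° -75° = -75°
rotate_crank_by(+16°): θ ← -75° +16° = -59°
rotate_crank_by(+39°): θ ← -59° +39° = -20°
rotate_crank_by(+79°): θ ← -20° +79° = 59°
crank pin P = (r cos θ, r sin θ) = (30.902284, 51.430038)
h = r sin θ − e = 51.430038 − 19 = 32.430038
x = r cos θ + √(L² − h²) = 30.902284 + √(16129.0 − 1051.7074) = 30.902284 + 122.789628 = 153.691912

153.6919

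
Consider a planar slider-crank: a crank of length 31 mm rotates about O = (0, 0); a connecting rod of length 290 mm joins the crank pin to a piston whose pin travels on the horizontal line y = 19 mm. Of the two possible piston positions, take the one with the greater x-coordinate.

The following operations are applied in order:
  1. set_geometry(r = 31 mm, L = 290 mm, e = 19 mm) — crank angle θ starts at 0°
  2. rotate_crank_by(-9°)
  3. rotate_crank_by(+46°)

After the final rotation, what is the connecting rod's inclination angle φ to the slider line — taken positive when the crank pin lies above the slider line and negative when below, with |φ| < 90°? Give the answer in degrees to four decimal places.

set_geometry: r = 31 mm, L = 290 mm, e = 19 mm; θ ← 0°
rotate_crank_by(-9°): θ ← 0° -9° = -9°
rotate_crank_by(+46°): θ ← -9° +46° = 37°
crank pin P = (r cos θ, r sin θ) = (24.757701, 18.656266)
h = r sin θ − e = 18.656266 − 19 = -0.343734
sin φ = h / L = -0.343734 / 290 = -0.00118529
φ = arcsin(-0.00118529) = -0.067912°

-0.0679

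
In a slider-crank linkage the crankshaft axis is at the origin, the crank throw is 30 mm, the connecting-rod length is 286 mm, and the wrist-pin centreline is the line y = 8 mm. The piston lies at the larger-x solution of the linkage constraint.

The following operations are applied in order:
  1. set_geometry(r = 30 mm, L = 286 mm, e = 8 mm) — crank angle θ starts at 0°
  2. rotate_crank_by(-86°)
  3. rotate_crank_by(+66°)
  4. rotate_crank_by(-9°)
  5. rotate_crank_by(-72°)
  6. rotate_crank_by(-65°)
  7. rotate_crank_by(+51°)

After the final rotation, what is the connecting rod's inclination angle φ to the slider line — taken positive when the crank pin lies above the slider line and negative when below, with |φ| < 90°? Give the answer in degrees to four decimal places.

-7.0675

set_geometry: r = 30 mm, L = 286 mm, e = 8 mm; θ ← 0°
rotate_crank_by(-86°): θ ← 0° -86° = -86°
rotate_crank_by(+66°): θ ← -86° +66° = -20°
rotate_crank_by(-9°): θ ← -20° -9° = -29°
rotate_crank_by(-72°): θ ← -29° -72° = -101°
rotate_crank_by(-65°): θ ← -101° -65° = -166°
rotate_crank_by(+51°): θ ← -166° +51° = -115°
crank pin P = (r cos θ, r sin θ) = (-12.678548, -27.189234)
h = r sin θ − e = -27.189234 − 8 = -35.189234
sin φ = h / L = -35.189234 / 286 = -0.12303928
φ = arcsin(-0.12303928) = -7.067541°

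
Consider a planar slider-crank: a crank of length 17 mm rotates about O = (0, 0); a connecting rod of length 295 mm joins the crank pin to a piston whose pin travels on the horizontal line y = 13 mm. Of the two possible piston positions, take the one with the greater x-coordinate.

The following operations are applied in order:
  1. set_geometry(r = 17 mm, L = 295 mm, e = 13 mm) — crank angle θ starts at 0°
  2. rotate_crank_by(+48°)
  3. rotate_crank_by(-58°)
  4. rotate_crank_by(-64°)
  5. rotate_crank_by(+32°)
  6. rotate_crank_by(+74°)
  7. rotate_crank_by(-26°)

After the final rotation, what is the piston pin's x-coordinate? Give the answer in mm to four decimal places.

311.6933

set_geometry: r = 17 mm, L = 295 mm, e = 13 mm; θ ← 0°
rotate_crank_by(+48°): θ ← 0° +48° = 48°
rotate_crank_by(-58°): θ ← 48° -58° = -10°
rotate_crank_by(-64°): θ ← -10° -64° = -74°
rotate_crank_by(+32°): θ ← -74° +32° = -42°
rotate_crank_by(+74°): θ ← -42° +74° = 32°
rotate_crank_by(-26°): θ ← 32° -26° = 6°
crank pin P = (r cos θ, r sin θ) = (16.906872, 1.776984)
h = r sin θ − e = 1.776984 − 13 = -11.223016
x = r cos θ + √(L² − h²) = 16.906872 + √(87025.0 − 125.9561) = 16.906872 + 294.786438 = 311.693310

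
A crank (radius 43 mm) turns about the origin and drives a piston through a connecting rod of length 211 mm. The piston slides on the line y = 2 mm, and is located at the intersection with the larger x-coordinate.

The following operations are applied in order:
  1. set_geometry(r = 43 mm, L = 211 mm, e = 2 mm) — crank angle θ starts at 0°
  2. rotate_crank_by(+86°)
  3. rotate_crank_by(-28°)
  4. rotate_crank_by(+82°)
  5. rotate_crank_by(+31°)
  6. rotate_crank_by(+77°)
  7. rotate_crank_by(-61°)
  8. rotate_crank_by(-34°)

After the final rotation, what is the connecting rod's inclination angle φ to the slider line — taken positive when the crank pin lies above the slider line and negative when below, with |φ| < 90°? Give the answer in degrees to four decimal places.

4.7634

set_geometry: r = 43 mm, L = 211 mm, e = 2 mm; θ ← 0°
rotate_crank_by(+86°): θ ← 0° +86° = 86°
rotate_crank_by(-28°): θ ← 86° -28° = 58°
rotate_crank_by(+82°): θ ← 58° +82° = 140°
rotate_crank_by(+31°): θ ← 140° +31° = 171°
rotate_crank_by(+77°): θ ← 171° +77° = 248°
rotate_crank_by(-61°): θ ← 248° -61° = 187°
rotate_crank_by(-34°): θ ← 187° -34° = 153°
crank pin P = (r cos θ, r sin θ) = (-38.313281, 19.521591)
h = r sin θ − e = 19.521591 − 2 = 17.521591
sin φ = h / L = 17.521591 / 211 = 0.08304072
φ = arcsin(0.08304072) = 4.763368°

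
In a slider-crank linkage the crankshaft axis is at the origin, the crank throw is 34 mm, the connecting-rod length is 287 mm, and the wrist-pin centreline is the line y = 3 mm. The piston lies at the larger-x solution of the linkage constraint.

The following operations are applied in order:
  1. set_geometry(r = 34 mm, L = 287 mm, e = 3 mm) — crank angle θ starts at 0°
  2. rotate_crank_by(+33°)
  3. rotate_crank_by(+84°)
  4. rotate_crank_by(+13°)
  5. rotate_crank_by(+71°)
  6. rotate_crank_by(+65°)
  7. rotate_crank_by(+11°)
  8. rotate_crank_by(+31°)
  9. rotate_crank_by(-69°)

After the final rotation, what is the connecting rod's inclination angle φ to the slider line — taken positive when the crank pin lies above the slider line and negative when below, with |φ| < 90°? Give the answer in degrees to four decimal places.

set_geometry: r = 34 mm, L = 287 mm, e = 3 mm; θ ← 0°
rotate_crank_by(+33°): θ ← 0° +33° = 33°
rotate_crank_by(+84°): θ ← 33° +84° = 117°
rotate_crank_by(+13°): θ ← 117° +13° = 130°
rotate_crank_by(+71°): θ ← 130° +71° = 201°
rotate_crank_by(+65°): θ ← 201° +65° = 266°
rotate_crank_by(+11°): θ ← 266° +11° = 277°
rotate_crank_by(+31°): θ ← 277° +31° = 308°
rotate_crank_by(-69°): θ ← 308° -69° = 239°
crank pin P = (r cos θ, r sin θ) = (-17.511295, -29.143688)
h = r sin θ − e = -29.143688 − 3 = -32.143688
sin φ = h / L = -32.143688 / 287 = -0.11199891
φ = arcsin(-0.11199891) = -6.430557°

-6.4306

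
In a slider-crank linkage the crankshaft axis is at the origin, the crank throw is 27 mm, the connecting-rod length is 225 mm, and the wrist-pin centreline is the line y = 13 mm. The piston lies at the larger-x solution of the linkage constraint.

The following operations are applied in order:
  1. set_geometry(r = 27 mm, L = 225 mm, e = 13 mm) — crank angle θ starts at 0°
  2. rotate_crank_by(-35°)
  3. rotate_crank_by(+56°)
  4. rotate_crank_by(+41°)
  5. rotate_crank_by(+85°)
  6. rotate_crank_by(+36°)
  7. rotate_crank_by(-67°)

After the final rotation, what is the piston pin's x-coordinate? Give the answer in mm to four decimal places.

set_geometry: r = 27 mm, L = 225 mm, e = 13 mm; θ ← 0°
rotate_crank_by(-35°): θ ← 0° -35° = -35°
rotate_crank_by(+56°): θ ← -35° +56° = 21°
rotate_crank_by(+41°): θ ← 21° +41° = 62°
rotate_crank_by(+85°): θ ← 62° +85° = 147°
rotate_crank_by(+36°): θ ← 147° +36° = 183°
rotate_crank_by(-67°): θ ← 183° -67° = 116°
crank pin P = (r cos θ, r sin θ) = (-11.836021, 24.267439)
h = r sin θ − e = 24.267439 − 13 = 11.267439
x = r cos θ + √(L² − h²) = -11.836021 + √(50625.0 − 126.9552) = -11.836021 + 224.717700 = 212.881679

212.8817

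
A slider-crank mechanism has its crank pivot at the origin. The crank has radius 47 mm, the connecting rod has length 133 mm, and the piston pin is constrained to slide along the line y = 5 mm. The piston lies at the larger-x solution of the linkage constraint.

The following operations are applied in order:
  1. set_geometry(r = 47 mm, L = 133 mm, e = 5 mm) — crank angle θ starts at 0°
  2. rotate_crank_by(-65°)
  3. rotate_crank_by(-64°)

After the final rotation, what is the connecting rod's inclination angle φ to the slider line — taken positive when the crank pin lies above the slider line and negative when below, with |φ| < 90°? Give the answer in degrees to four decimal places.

set_geometry: r = 47 mm, L = 133 mm, e = 5 mm; θ ← 0°
rotate_crank_by(-65°): θ ← 0° -65° = -65°
rotate_crank_by(-64°): θ ← -65° -64° = -129°
crank pin P = (r cos θ, r sin θ) = (-29.578058, -36.525860)
h = r sin θ − e = -36.525860 − 5 = -41.525860
sin φ = h / L = -41.525860 / 133 = -0.31222451
φ = arcsin(-0.31222451) = -18.193341°

-18.1933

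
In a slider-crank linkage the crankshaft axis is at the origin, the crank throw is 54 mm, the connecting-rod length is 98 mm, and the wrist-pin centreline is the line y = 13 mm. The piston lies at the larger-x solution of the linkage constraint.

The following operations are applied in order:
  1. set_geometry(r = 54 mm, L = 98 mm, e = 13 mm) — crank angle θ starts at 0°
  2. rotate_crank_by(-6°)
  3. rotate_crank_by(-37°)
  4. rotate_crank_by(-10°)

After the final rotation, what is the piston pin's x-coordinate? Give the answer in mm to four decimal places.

set_geometry: r = 54 mm, L = 98 mm, e = 13 mm; θ ← 0°
rotate_crank_by(-6°): θ ← 0° -6° = -6°
rotate_crank_by(-37°): θ ← -6° -37° = -43°
rotate_crank_by(-10°): θ ← -43° -10° = -53°
crank pin P = (r cos θ, r sin θ) = (32.498011, -43.126318)
h = r sin θ − e = -43.126318 − 13 = -56.126318
x = r cos θ + √(L² − h²) = 32.498011 + √(9604.0 − 3150.1635) = 32.498011 + 80.335773 = 112.833785

112.8338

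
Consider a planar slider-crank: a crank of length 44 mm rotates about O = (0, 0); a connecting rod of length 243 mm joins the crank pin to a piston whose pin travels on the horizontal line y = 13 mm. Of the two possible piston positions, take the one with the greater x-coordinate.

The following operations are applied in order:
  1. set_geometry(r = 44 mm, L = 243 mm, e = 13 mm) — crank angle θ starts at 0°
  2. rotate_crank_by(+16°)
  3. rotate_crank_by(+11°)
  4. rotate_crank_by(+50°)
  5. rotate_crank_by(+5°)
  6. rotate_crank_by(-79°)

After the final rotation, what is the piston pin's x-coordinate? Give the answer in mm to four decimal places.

286.7041

set_geometry: r = 44 mm, L = 243 mm, e = 13 mm; θ ← 0°
rotate_crank_by(+16°): θ ← 0° +16° = 16°
rotate_crank_by(+11°): θ ← 16° +11° = 27°
rotate_crank_by(+50°): θ ← 27° +50° = 77°
rotate_crank_by(+5°): θ ← 77° +5° = 82°
rotate_crank_by(-79°): θ ← 82° -79° = 3°
crank pin P = (r cos θ, r sin θ) = (43.939700, 2.302782)
h = r sin θ − e = 2.302782 − 13 = -10.697218
x = r cos θ + √(L² − h²) = 43.939700 + √(59049.0 − 114.4305) = 43.939700 + 242.764432 = 286.704132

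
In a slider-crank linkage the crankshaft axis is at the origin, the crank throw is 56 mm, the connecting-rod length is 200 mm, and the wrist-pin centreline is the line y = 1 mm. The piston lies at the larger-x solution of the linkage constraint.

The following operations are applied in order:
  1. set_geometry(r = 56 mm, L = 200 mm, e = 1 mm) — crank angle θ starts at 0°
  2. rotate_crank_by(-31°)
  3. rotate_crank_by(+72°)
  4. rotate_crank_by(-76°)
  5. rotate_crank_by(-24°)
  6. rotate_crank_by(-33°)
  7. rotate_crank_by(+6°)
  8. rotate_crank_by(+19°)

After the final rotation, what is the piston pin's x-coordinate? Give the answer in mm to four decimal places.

set_geometry: r = 56 mm, L = 200 mm, e = 1 mm; θ ← 0°
rotate_crank_by(-31°): θ ← 0° -31° = -31°
rotate_crank_by(+72°): θ ← -31° +72° = 41°
rotate_crank_by(-76°): θ ← 41° -76° = -35°
rotate_crank_by(-24°): θ ← -35° -24° = -59°
rotate_crank_by(-33°): θ ← -59° -33° = -92°
rotate_crank_by(+6°): θ ← -92° +6° = -86°
rotate_crank_by(+19°): θ ← -86° +19° = -67°
crank pin P = (r cos θ, r sin θ) = (21.880943, -51.548272)
h = r sin θ − e = -51.548272 − 1 = -52.548272
x = r cos θ + √(L² − h²) = 21.880943 + √(40000.0 − 2761.3209) = 21.880943 + 192.973260 = 214.854203

214.8542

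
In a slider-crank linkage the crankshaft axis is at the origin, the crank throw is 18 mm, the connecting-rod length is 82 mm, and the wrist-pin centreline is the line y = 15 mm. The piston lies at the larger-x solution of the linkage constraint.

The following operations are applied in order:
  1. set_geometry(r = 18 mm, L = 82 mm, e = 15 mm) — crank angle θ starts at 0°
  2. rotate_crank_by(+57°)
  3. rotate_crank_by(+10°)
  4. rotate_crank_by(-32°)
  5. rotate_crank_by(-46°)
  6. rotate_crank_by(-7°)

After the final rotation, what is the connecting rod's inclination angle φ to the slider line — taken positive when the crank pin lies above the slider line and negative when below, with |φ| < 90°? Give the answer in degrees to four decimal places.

-14.5225

set_geometry: r = 18 mm, L = 82 mm, e = 15 mm; θ ← 0°
rotate_crank_by(+57°): θ ← 0° +57° = 57°
rotate_crank_by(+10°): θ ← 57° +10° = 67°
rotate_crank_by(-32°): θ ← 67° -32° = 35°
rotate_crank_by(-46°): θ ← 35° -46° = -11°
rotate_crank_by(-7°): θ ← -11° -7° = -18°
crank pin P = (r cos θ, r sin θ) = (17.119017, -5.562306)
h = r sin θ − e = -5.562306 − 15 = -20.562306
sin φ = h / L = -20.562306 / 82 = -0.25075983
φ = arcsin(-0.25075983) = -14.522479°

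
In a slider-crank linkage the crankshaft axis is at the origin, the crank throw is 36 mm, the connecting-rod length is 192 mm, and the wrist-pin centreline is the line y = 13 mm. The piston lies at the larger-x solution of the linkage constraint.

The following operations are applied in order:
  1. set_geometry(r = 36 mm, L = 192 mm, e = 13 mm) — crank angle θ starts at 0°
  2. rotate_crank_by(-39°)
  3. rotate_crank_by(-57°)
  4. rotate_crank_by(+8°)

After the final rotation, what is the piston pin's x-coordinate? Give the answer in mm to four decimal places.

186.9043

set_geometry: r = 36 mm, L = 192 mm, e = 13 mm; θ ← 0°
rotate_crank_by(-39°): θ ← 0° -39° = -39°
rotate_crank_by(-57°): θ ← -39° -57° = -96°
rotate_crank_by(+8°): θ ← -96° +8° = -88°
crank pin P = (r cos θ, r sin θ) = (1.256382, -35.978070)
h = r sin θ − e = -35.978070 − 13 = -48.978070
x = r cos θ + √(L² − h²) = 1.256382 + √(36864.0 − 2398.8513) = 1.256382 + 185.647916 = 186.904298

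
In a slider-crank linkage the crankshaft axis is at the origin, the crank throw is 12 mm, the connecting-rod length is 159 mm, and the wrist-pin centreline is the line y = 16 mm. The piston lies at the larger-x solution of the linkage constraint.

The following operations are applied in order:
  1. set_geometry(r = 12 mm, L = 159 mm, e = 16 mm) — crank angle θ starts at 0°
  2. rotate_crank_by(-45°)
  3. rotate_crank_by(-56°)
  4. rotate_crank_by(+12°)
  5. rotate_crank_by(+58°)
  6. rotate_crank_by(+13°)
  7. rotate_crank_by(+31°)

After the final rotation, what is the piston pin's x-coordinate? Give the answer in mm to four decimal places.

170.1352

set_geometry: r = 12 mm, L = 159 mm, e = 16 mm; θ ← 0°
rotate_crank_by(-45°): θ ← 0° -45° = -45°
rotate_crank_by(-56°): θ ← -45° -56° = -101°
rotate_crank_by(+12°): θ ← -101° +12° = -89°
rotate_crank_by(+58°): θ ← -89° +58° = -31°
rotate_crank_by(+13°): θ ← -31° +13° = -18°
rotate_crank_by(+31°): θ ← -18° +31° = 13°
crank pin P = (r cos θ, r sin θ) = (11.692441, 2.699413)
h = r sin θ − e = 2.699413 − 16 = -13.300587
x = r cos θ + √(L² − h²) = 11.692441 + √(25281.0 − 176.9056) = 11.692441 + 158.442716 = 170.135157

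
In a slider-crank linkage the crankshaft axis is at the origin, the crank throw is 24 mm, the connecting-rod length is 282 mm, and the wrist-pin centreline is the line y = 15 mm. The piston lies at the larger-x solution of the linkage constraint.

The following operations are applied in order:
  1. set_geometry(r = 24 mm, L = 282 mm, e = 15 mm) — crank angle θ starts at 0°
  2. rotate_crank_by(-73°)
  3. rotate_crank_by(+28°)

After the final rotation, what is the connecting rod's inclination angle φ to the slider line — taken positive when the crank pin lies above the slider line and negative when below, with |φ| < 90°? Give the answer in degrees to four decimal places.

set_geometry: r = 24 mm, L = 282 mm, e = 15 mm; θ ← 0°
rotate_crank_by(-73°): θ ← 0° -73° = -73°
rotate_crank_by(+28°): θ ← -73° +28° = -45°
crank pin P = (r cos θ, r sin θ) = (16.970563, -16.970563)
h = r sin θ − e = -16.970563 − 15 = -31.970563
sin φ = h / L = -31.970563 / 282 = -0.11337079
φ = arcsin(-0.11337079) = -6.509664°

-6.5097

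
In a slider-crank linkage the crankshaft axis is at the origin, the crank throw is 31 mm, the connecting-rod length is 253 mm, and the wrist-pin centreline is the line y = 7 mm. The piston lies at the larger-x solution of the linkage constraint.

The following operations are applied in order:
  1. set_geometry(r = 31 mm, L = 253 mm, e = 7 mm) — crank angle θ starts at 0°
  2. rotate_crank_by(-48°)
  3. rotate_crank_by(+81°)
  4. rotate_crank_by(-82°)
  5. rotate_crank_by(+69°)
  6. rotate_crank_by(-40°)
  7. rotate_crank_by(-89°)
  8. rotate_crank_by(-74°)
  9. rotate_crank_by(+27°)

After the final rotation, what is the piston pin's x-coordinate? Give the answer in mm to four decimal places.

223.9191

set_geometry: r = 31 mm, L = 253 mm, e = 7 mm; θ ← 0°
rotate_crank_by(-48°): θ ← 0° -48° = -48°
rotate_crank_by(+81°): θ ← -48° +81° = 33°
rotate_crank_by(-82°): θ ← 33° -82° = -49°
rotate_crank_by(+69°): θ ← -49° +69° = 20°
rotate_crank_by(-40°): θ ← 20° -40° = -20°
rotate_crank_by(-89°): θ ← -20° -89° = -109°
rotate_crank_by(-74°): θ ← -109° -74° = -183°
rotate_crank_by(+27°): θ ← -183° +27° = -156°
crank pin P = (r cos θ, r sin θ) = (-28.319909, -12.608836)
h = r sin θ − e = -12.608836 − 7 = -19.608836
x = r cos θ + √(L² − h²) = -28.319909 + √(64009.0 − 384.5064) = -28.319909 + 252.238961 = 223.919052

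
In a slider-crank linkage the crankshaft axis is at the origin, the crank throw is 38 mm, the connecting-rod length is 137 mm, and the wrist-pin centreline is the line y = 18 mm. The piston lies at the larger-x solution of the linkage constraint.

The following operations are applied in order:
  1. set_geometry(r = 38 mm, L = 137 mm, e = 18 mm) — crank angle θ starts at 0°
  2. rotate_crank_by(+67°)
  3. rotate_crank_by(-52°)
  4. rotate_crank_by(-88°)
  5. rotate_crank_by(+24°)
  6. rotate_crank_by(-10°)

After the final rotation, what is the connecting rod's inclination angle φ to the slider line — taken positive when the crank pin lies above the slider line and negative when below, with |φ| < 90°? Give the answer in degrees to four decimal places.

-21.6627

set_geometry: r = 38 mm, L = 137 mm, e = 18 mm; θ ← 0°
rotate_crank_by(+67°): θ ← 0° +67° = 67°
rotate_crank_by(-52°): θ ← 67° -52° = 15°
rotate_crank_by(-88°): θ ← 15° -88° = -73°
rotate_crank_by(+24°): θ ← -73° +24° = -49°
rotate_crank_by(-10°): θ ← -49° -10° = -59°
crank pin P = (r cos θ, r sin θ) = (19.571447, -32.572357)
h = r sin θ − e = -32.572357 − 18 = -50.572357
sin φ = h / L = -50.572357 / 137 = -0.36914130
φ = arcsin(-0.36914130) = -21.662668°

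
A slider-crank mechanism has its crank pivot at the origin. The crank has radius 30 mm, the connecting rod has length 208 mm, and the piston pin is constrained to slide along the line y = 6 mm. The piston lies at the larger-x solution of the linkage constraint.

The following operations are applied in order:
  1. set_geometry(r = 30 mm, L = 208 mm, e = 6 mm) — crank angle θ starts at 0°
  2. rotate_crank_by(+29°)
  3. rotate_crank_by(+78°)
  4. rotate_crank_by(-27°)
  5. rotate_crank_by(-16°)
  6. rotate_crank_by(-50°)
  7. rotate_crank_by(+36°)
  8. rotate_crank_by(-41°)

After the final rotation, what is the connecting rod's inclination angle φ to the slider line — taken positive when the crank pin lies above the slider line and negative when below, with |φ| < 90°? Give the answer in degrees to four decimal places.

-0.3600

set_geometry: r = 30 mm, L = 208 mm, e = 6 mm; θ ← 0°
rotate_crank_by(+29°): θ ← 0° +29° = 29°
rotate_crank_by(+78°): θ ← 29° +78° = 107°
rotate_crank_by(-27°): θ ← 107° -27° = 80°
rotate_crank_by(-16°): θ ← 80° -16° = 64°
rotate_crank_by(-50°): θ ← 64° -50° = 14°
rotate_crank_by(+36°): θ ← 14° +36° = 50°
rotate_crank_by(-41°): θ ← 50° -41° = 9°
crank pin P = (r cos θ, r sin θ) = (29.630650, 4.693034)
h = r sin θ − e = 4.693034 − 6 = -1.306966
sin φ = h / L = -1.306966 / 208 = -0.00628349
φ = arcsin(-0.00628349) = -0.360020°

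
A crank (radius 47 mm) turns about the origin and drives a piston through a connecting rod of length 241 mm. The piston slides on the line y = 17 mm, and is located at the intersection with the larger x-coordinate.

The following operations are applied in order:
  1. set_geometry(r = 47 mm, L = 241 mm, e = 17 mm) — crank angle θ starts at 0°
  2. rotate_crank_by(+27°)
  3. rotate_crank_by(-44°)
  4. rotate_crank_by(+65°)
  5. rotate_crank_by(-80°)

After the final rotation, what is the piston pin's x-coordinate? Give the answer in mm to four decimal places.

277.1869

set_geometry: r = 47 mm, L = 241 mm, e = 17 mm; θ ← 0°
rotate_crank_by(+27°): θ ← 0° +27° = 27°
rotate_crank_by(-44°): θ ← 27° -44° = -17°
rotate_crank_by(+65°): θ ← -17° +65° = 48°
rotate_crank_by(-80°): θ ← 48° -80° = -32°
crank pin P = (r cos θ, r sin θ) = (39.858261, -24.906205)
h = r sin θ − e = -24.906205 − 17 = -41.906205
x = r cos θ + √(L² − h²) = 39.858261 + √(58081.0 − 1756.1301) = 39.858261 + 237.328612 = 277.186872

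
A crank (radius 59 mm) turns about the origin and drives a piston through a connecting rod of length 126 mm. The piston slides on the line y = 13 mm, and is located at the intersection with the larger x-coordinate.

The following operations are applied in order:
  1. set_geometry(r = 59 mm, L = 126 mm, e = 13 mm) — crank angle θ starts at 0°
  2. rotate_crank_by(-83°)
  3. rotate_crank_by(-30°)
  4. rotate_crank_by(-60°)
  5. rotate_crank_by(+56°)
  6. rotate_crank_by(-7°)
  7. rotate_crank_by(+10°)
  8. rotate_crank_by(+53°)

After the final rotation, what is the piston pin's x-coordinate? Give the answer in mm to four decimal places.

136.7819

set_geometry: r = 59 mm, L = 126 mm, e = 13 mm; θ ← 0°
rotate_crank_by(-83°): θ ← 0° -83° = -83°
rotate_crank_by(-30°): θ ← -83° -30° = -113°
rotate_crank_by(-60°): θ ← -113° -60° = -173°
rotate_crank_by(+56°): θ ← -173° +56° = -117°
rotate_crank_by(-7°): θ ← -117° -7° = -124°
rotate_crank_by(+10°): θ ← -124° +10° = -114°
rotate_crank_by(+53°): θ ← -114° +53° = -61°
crank pin P = (r cos θ, r sin θ) = (28.603768, -51.602563)
h = r sin θ − e = -51.602563 − 13 = -64.602563
x = r cos θ + √(L² − h²) = 28.603768 + √(15876.0 − 4173.4911) = 28.603768 + 108.178135 = 136.781903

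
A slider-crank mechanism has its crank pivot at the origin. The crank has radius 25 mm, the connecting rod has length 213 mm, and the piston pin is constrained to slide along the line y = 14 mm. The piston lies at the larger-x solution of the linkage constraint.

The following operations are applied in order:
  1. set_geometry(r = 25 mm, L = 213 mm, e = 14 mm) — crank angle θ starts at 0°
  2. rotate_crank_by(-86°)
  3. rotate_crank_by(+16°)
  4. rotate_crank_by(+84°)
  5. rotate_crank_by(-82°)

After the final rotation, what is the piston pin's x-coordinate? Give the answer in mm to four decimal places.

set_geometry: r = 25 mm, L = 213 mm, e = 14 mm; θ ← 0°
rotate_crank_by(-86°): θ ← 0° -86° = -86°
rotate_crank_by(+16°): θ ← -86° +16° = -70°
rotate_crank_by(+84°): θ ← -70° +84° = 14°
rotate_crank_by(-82°): θ ← 14° -82° = -68°
crank pin P = (r cos θ, r sin θ) = (9.365165, -23.179596)
h = r sin θ − e = -23.179596 − 14 = -37.179596
x = r cos θ + √(L² − h²) = 9.365165 + √(45369.0 − 1382.3224) = 9.365165 + 209.730011 = 219.095176

219.0952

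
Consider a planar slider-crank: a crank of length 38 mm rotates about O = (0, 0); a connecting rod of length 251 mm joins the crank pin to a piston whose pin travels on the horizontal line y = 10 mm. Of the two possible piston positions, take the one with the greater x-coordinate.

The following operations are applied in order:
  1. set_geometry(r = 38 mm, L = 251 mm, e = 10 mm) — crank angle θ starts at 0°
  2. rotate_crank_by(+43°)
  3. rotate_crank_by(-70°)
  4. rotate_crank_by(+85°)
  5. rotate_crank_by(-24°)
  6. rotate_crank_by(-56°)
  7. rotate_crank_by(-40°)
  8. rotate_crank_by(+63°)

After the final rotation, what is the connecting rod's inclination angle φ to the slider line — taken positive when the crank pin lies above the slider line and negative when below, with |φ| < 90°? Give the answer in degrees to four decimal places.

set_geometry: r = 38 mm, L = 251 mm, e = 10 mm; θ ← 0°
rotate_crank_by(+43°): θ ← 0° +43° = 43°
rotate_crank_by(-70°): θ ← 43° -70° = -27°
rotate_crank_by(+85°): θ ← -27° +85° = 58°
rotate_crank_by(-24°): θ ← 58° -24° = 34°
rotate_crank_by(-56°): θ ← 34° -56° = -22°
rotate_crank_by(-40°): θ ← -22° -40° = -62°
rotate_crank_by(+63°): θ ← -62° +63° = 1°
crank pin P = (r cos θ, r sin θ) = (37.994212, 0.663191)
h = r sin θ − e = 0.663191 − 10 = -9.336809
sin φ = h / L = -9.336809 / 251 = -0.03719844
φ = arcsin(-0.03719844) = -2.131805°

-2.1318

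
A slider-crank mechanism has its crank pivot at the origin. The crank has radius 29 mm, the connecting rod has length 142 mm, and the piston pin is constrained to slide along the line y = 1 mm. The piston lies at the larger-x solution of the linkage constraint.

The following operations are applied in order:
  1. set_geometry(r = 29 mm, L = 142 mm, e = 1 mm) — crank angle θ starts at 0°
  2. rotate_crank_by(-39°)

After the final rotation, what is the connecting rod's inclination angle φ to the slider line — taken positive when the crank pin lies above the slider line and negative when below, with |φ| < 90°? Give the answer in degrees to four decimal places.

set_geometry: r = 29 mm, L = 142 mm, e = 1 mm; θ ← 0°
rotate_crank_by(-39°): θ ← 0° -39° = -39°
crank pin P = (r cos θ, r sin θ) = (22.537233, -18.250291)
h = r sin θ − e = -18.250291 − 1 = -19.250291
sin φ = h / L = -19.250291 / 142 = -0.13556543
φ = arcsin(-0.13556543) = -7.791317°

-7.7913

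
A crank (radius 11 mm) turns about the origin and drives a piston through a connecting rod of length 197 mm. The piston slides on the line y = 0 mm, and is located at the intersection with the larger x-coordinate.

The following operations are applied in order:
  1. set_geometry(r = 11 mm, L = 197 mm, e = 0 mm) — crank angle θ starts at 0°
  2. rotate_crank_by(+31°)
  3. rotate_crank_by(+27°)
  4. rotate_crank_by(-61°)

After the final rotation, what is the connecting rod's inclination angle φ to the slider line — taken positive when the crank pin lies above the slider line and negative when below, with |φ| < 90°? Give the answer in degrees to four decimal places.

set_geometry: r = 11 mm, L = 197 mm, e = 0 mm; θ ← 0°
rotate_crank_by(+31°): θ ← 0° +31° = 31°
rotate_crank_by(+27°): θ ← 31° +27° = 58°
rotate_crank_by(-61°): θ ← 58° -61° = -3°
crank pin P = (r cos θ, r sin θ) = (10.984925, -0.575696)
h = r sin θ − e = -0.575696 − 0 = -0.575696
sin φ = h / L = -0.575696 / 197 = -0.00292231
φ = arcsin(-0.00292231) = -0.167436°

-0.1674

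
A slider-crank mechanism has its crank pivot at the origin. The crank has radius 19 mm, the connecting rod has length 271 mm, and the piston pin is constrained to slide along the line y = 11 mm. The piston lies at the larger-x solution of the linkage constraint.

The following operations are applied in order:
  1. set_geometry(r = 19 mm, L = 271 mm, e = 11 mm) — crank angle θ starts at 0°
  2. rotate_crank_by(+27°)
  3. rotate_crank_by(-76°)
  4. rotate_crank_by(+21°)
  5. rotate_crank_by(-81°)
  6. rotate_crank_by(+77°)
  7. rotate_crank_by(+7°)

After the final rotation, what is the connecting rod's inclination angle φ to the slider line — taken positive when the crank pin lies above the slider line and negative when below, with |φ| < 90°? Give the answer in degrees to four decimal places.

set_geometry: r = 19 mm, L = 271 mm, e = 11 mm; θ ← 0°
rotate_crank_by(+27°): θ ← 0° +27° = 27°
rotate_crank_by(-76°): θ ← 27° -76° = -49°
rotate_crank_by(+21°): θ ← -49° +21° = -28°
rotate_crank_by(-81°): θ ← -28° -81° = -109°
rotate_crank_by(+77°): θ ← -109° +77° = -32°
rotate_crank_by(+7°): θ ← -32° +7° = -25°
crank pin P = (r cos θ, r sin θ) = (17.219848, -8.029747)
h = r sin θ − e = -8.029747 − 11 = -19.029747
sin φ = h / L = -19.029747 / 271 = -0.07022047
φ = arcsin(-0.07022047) = -4.026650°

-4.0267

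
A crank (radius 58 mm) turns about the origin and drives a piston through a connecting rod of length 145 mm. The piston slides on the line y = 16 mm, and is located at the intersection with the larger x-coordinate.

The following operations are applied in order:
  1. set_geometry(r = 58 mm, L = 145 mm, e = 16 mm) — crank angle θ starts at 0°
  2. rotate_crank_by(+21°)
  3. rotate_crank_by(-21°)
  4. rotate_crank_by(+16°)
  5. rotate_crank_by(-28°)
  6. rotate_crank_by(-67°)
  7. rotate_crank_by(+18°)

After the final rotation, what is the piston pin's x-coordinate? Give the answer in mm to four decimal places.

set_geometry: r = 58 mm, L = 145 mm, e = 16 mm; θ ← 0°
rotate_crank_by(+21°): θ ← 0° +21° = 21°
rotate_crank_by(-21°): θ ← 21° -21° = 0°
rotate_crank_by(+16°): θ ← 0° +16° = 16°
rotate_crank_by(-28°): θ ← 16° -28° = -12°
rotate_crank_by(-67°): θ ← -12° -67° = -79°
rotate_crank_by(+18°): θ ← -79° +18° = -61°
crank pin P = (r cos θ, r sin θ) = (28.118958, -50.727943)
h = r sin θ − e = -50.727943 − 16 = -66.727943
x = r cos θ + √(L² − h²) = 28.118958 + √(21025.0 − 4452.6184) = 28.118958 + 128.733763 = 156.852721

156.8527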